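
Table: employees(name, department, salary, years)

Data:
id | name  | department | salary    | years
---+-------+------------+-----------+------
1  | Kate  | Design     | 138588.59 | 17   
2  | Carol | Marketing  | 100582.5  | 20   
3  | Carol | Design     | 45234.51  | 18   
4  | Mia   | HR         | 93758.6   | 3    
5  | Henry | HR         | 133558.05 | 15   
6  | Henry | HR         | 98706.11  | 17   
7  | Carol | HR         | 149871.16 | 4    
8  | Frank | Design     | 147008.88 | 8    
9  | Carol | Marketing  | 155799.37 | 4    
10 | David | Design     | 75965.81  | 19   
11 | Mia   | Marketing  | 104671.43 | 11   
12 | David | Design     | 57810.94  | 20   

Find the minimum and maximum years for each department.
SELECT department, MIN(years), MAX(years)
FROM employees
GROUP BY department

Result:
  Design: min=8, max=20
  HR: min=3, max=17
  Marketing: min=4, max=20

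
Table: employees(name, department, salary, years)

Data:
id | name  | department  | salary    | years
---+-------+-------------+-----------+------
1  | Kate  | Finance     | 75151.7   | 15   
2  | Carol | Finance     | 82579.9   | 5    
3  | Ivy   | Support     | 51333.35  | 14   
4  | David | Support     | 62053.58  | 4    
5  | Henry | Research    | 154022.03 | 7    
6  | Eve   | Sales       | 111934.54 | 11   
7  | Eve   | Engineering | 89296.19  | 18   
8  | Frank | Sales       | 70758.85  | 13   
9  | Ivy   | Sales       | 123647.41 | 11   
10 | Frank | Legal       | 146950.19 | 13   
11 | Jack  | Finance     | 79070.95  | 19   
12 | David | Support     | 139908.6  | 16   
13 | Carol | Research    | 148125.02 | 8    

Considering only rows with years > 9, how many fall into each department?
SELECT department, COUNT(*)
FROM employees
WHERE years > 9
GROUP BY department

Note: WHERE filters rows before grouping.

Result:
  Engineering: 1
  Finance: 2
  Legal: 1
  Sales: 3
  Support: 2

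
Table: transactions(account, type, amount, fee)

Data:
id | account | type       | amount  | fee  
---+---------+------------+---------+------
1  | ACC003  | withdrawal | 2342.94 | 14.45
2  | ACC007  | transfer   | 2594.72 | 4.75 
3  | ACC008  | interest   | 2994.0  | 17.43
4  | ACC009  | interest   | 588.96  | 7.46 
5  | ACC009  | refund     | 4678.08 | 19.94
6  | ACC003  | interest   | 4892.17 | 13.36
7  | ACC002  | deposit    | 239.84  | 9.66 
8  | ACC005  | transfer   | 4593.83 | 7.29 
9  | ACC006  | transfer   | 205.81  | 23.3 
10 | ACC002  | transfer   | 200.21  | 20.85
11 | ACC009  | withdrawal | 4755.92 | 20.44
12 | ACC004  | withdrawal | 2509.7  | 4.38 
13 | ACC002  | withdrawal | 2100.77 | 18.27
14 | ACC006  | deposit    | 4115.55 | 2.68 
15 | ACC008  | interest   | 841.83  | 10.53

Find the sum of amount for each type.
SELECT type, SUM(amount) as result
FROM transactions
GROUP BY type

Result:
  deposit: 4355.39
  interest: 9316.96
  refund: 4678.08
  transfer: 7594.57
  withdrawal: 11709.33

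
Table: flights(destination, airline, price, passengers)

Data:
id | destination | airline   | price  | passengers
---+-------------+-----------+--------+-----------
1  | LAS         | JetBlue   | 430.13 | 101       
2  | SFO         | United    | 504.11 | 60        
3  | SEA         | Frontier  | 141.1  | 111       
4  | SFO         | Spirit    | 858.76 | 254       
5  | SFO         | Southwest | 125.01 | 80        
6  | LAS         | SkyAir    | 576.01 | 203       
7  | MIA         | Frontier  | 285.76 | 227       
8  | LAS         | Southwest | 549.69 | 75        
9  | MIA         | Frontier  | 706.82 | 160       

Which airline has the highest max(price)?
SELECT airline, MAX(price) as val
FROM flights
GROUP BY airline
ORDER BY val DESC
LIMIT 1

Result: Spirit with max(price) = 858.76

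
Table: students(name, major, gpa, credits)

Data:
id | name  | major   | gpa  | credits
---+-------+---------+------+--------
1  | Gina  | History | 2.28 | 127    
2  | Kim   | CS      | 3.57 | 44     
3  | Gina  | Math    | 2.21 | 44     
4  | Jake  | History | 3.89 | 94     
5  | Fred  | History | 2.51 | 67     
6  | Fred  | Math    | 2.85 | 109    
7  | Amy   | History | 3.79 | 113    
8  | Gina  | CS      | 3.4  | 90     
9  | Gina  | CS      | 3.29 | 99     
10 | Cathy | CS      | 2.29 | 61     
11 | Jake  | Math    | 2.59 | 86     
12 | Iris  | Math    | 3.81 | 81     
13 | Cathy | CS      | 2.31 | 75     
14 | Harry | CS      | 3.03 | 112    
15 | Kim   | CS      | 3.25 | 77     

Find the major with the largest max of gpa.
SELECT major, MAX(gpa) as val
FROM students
GROUP BY major
ORDER BY val DESC
LIMIT 1

Result: History with max(gpa) = 3.89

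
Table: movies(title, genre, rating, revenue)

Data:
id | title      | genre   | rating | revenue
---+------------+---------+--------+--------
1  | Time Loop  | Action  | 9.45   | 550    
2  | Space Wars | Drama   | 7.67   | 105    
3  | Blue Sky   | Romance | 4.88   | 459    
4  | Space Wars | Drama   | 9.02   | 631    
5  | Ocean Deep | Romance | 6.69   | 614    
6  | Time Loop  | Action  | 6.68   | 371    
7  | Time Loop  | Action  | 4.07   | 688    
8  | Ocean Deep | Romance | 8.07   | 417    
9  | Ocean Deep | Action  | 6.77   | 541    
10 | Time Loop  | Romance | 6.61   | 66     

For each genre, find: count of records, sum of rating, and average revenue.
SELECT genre,
       COUNT(*) as cnt,
       SUM(rating) as total_rating,
       AVG(revenue) as avg_revenue
FROM movies
GROUP BY genre

Result:
  Action: 4 records, 26.97 total rating, 537.50 avg revenue
  Drama: 2 records, 16.69 total rating, 368.00 avg revenue
  Romance: 4 records, 26.25 total rating, 389.00 avg revenue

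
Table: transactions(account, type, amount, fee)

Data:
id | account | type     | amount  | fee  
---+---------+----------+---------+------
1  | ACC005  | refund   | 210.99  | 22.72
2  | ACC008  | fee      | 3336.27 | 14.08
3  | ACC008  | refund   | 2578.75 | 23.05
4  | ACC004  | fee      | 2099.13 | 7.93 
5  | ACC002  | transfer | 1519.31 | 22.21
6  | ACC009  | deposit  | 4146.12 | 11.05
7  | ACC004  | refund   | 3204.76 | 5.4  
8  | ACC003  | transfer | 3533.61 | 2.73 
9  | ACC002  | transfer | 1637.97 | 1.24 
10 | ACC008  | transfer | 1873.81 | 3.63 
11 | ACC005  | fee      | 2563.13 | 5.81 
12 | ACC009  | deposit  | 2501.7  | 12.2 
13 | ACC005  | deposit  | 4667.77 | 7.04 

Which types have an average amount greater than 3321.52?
SELECT type, AVG(amount)
FROM transactions
GROUP BY type
HAVING AVG(amount) > 3321.52

Result:
  deposit: avg=3771.86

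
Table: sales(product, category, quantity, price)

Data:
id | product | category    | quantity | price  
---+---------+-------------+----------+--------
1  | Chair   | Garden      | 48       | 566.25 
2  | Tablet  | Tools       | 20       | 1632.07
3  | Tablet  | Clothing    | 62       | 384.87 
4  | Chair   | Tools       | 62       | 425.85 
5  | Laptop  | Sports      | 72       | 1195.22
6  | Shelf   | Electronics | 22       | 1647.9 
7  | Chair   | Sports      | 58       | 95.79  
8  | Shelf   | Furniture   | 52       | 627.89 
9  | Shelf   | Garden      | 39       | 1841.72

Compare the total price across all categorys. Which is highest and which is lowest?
SELECT category, SUM(price)
FROM sales
GROUP BY category
ORDER BY SUM(price)

All groups:
  Clothing: 384.87
  Furniture: 627.89
  Sports: 1291.01
  Electronics: 1647.90
  Tools: 2057.92
  Garden: 2407.97

Highest: Garden (2407.97)
Lowest: Clothing (384.87)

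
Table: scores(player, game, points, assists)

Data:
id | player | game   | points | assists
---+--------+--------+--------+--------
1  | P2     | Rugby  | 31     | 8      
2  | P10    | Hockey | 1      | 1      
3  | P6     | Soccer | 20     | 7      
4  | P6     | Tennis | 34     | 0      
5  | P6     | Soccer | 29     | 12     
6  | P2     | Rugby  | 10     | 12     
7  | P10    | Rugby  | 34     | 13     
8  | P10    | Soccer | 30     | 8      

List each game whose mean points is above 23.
SELECT game, AVG(points)
FROM scores
GROUP BY game
HAVING AVG(points) > 23

Result:
  Rugby: avg=25.00
  Soccer: avg=26.33
  Tennis: avg=34.00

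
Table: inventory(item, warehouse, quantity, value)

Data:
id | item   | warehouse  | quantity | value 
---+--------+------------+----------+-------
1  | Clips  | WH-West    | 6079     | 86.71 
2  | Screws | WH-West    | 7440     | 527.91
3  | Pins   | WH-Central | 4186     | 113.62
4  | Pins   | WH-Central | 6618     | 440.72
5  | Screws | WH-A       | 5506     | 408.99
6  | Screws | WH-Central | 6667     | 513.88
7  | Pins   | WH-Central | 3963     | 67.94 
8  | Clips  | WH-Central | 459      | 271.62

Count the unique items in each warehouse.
SELECT warehouse, COUNT(DISTINCT item)
FROM inventory
GROUP BY warehouse

Result:
  WH-A: 1 distinct
  WH-Central: 3 distinct
  WH-West: 2 distinct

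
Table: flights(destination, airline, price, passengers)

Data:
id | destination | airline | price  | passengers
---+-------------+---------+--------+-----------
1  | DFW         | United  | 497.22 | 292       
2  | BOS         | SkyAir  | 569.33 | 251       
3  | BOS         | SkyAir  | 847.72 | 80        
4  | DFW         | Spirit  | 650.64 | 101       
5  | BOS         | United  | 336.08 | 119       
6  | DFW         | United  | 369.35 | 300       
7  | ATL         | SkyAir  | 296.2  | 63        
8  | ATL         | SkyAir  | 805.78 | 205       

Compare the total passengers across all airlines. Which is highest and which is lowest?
SELECT airline, SUM(passengers)
FROM flights
GROUP BY airline
ORDER BY SUM(passengers)

All groups:
  Spirit: 101
  SkyAir: 599
  United: 711

Highest: United (711)
Lowest: Spirit (101)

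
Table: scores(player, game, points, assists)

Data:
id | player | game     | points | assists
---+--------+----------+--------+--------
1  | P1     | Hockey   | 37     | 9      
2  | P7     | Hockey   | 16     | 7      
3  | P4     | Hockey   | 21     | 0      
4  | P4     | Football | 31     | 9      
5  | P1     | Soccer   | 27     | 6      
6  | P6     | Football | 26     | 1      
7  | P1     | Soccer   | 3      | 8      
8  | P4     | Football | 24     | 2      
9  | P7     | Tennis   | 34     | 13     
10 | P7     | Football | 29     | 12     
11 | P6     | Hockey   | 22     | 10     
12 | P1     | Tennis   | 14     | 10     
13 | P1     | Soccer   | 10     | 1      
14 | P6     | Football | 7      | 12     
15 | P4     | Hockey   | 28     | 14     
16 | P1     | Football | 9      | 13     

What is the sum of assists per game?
SELECT game, SUM(assists) as result
FROM scores
GROUP BY game

Result:
  Football: 49
  Hockey: 40
  Soccer: 15
  Tennis: 23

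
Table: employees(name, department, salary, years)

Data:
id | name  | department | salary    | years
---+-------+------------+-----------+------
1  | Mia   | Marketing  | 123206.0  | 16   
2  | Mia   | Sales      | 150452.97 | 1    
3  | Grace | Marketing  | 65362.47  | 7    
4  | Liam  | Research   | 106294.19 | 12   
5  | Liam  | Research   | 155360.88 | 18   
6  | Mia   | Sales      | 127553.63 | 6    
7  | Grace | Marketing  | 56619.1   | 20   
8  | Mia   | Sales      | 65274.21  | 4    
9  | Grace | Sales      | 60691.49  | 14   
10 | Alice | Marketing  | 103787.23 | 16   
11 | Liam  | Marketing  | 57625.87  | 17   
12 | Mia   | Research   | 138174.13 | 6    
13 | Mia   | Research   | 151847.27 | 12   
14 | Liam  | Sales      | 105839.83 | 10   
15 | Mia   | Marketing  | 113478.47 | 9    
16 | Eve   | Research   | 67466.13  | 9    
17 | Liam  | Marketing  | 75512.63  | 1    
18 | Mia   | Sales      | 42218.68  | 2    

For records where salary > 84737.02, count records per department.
SELECT department, COUNT(*)
FROM employees
WHERE salary > 84737.02
GROUP BY department

Note: WHERE filters rows before grouping.

Result:
  Marketing: 3
  Research: 4
  Sales: 3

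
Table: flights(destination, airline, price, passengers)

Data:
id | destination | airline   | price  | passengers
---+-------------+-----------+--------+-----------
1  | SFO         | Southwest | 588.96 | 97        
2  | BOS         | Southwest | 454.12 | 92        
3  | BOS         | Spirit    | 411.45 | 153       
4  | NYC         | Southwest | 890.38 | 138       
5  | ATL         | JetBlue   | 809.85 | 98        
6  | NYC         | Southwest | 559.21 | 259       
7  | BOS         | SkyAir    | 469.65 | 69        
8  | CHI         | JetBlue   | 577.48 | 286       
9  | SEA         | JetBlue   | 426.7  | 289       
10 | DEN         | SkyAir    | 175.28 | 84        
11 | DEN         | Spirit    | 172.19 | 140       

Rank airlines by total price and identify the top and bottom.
SELECT airline, SUM(price)
FROM flights
GROUP BY airline
ORDER BY SUM(price)

All groups:
  Spirit: 583.64
  SkyAir: 644.93
  JetBlue: 1814.03
  Southwest: 2492.67

Highest: Southwest (2492.67)
Lowest: Spirit (583.64)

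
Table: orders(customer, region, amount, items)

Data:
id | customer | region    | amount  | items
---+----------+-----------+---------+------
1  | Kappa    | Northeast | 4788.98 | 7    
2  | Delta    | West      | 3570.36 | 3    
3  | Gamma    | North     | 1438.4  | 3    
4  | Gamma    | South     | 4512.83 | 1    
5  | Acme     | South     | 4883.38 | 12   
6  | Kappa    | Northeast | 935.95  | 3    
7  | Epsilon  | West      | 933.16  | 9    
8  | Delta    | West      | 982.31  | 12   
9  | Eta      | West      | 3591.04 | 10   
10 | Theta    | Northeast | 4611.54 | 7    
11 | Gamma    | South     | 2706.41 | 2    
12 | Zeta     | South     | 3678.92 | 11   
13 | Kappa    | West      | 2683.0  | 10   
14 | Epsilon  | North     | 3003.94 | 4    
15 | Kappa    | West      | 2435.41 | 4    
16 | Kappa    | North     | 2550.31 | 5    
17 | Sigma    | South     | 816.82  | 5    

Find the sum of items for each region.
SELECT region, SUM(items) as result
FROM orders
GROUP BY region

Result:
  North: 12
  Northeast: 17
  South: 31
  West: 48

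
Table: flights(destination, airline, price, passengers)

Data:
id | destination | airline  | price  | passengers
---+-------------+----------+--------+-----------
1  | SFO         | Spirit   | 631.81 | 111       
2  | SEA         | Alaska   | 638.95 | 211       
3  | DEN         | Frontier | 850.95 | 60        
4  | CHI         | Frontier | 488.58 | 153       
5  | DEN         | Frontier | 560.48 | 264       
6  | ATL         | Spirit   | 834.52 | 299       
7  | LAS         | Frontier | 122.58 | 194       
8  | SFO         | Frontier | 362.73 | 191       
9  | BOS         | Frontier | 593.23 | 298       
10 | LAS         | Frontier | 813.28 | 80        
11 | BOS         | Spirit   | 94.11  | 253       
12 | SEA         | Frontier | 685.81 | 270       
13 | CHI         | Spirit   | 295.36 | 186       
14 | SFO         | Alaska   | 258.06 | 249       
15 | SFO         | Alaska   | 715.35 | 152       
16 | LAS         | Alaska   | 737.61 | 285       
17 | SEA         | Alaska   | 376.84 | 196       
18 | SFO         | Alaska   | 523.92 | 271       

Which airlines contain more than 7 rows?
SELECT airline, COUNT(*) as cnt
FROM flights
GROUP BY airline
HAVING COUNT(*) > 7

Result:
  Frontier: 8

Note: HAVING filters groups after aggregation, WHERE filters rows before.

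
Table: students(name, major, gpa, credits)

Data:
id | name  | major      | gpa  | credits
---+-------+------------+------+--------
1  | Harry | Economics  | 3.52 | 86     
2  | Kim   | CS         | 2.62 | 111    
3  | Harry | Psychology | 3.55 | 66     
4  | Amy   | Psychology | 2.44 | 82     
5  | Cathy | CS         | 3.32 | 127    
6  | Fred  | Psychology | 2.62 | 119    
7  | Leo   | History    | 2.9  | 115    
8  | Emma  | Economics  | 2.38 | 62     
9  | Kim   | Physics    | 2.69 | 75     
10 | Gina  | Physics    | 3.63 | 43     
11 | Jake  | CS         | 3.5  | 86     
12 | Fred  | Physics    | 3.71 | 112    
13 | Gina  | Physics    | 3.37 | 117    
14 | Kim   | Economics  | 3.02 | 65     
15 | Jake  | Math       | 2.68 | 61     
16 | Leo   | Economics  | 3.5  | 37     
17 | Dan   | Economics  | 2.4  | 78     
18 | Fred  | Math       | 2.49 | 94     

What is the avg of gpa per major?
SELECT major, AVG(gpa) as result
FROM students
GROUP BY major

Result:
  CS: 3.15
  Economics: 2.96
  History: 2.90
  Math: 2.59
  Physics: 3.35
  Psychology: 2.87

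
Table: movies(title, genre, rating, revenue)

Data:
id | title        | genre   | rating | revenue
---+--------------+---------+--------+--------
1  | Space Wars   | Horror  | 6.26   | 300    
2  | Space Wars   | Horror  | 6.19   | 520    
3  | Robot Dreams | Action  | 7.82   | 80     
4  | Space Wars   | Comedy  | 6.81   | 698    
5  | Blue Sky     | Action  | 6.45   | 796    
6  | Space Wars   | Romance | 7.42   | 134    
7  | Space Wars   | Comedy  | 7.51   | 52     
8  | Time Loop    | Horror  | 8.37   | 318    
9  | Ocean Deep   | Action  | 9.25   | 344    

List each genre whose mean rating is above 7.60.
SELECT genre, AVG(rating)
FROM movies
GROUP BY genre
HAVING AVG(rating) > 7.60

Result:
  Action: avg=7.84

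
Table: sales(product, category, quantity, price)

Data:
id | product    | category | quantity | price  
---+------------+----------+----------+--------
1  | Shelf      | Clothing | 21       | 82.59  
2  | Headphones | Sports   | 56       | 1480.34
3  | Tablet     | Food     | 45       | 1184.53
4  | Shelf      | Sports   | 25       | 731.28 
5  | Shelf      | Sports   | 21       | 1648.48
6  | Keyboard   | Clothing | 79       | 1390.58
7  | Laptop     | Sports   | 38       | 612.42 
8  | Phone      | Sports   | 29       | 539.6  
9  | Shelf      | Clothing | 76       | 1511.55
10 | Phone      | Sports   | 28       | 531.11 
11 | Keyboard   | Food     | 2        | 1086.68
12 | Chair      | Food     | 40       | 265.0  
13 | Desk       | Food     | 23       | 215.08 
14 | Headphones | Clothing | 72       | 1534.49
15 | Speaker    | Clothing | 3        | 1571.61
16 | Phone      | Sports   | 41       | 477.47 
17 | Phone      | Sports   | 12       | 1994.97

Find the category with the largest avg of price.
SELECT category, AVG(price) as val
FROM sales
GROUP BY category
ORDER BY val DESC
LIMIT 1

Result: Clothing with avg(price) = 1218.16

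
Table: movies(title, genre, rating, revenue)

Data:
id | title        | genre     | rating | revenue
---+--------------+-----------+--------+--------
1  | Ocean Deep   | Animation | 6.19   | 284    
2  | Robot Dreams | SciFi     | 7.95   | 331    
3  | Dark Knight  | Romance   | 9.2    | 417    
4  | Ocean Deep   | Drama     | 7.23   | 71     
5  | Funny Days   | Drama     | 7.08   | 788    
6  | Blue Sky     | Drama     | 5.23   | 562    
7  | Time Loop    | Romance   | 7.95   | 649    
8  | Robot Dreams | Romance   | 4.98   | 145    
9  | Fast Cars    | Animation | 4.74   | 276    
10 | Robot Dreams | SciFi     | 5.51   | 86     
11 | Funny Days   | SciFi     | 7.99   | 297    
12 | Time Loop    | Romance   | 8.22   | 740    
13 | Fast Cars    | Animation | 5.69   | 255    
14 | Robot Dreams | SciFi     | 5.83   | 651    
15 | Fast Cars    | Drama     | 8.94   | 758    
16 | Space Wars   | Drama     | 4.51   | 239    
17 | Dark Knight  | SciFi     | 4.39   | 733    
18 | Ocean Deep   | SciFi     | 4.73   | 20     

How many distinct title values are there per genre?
SELECT genre, COUNT(DISTINCT title)
FROM movies
GROUP BY genre

Result:
  Animation: 2 distinct
  Drama: 5 distinct
  Romance: 3 distinct
  SciFi: 4 distinct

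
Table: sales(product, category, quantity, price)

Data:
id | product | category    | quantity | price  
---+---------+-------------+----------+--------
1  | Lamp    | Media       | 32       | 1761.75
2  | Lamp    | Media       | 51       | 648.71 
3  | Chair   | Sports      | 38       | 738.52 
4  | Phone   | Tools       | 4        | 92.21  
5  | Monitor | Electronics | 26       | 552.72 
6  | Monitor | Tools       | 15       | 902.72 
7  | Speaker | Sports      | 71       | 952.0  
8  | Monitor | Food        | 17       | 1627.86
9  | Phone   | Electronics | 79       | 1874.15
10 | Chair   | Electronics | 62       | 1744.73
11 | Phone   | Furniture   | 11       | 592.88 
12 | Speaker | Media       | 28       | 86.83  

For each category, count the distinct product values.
SELECT category, COUNT(DISTINCT product)
FROM sales
GROUP BY category

Result:
  Electronics: 3 distinct
  Food: 1 distinct
  Furniture: 1 distinct
  Media: 2 distinct
  Sports: 2 distinct
  Tools: 2 distinct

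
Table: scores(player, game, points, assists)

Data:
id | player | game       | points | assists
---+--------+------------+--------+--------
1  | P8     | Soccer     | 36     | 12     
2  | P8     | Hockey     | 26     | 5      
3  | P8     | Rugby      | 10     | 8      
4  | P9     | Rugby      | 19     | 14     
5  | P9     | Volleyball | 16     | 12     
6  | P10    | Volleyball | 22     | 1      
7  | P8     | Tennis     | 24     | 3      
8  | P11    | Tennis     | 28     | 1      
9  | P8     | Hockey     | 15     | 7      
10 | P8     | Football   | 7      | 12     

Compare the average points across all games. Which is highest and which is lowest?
SELECT game, AVG(points)
FROM scores
GROUP BY game
ORDER BY AVG(points)

All groups:
  Football: 7.00
  Rugby: 14.50
  Volleyball: 19.00
  Hockey: 20.50
  Tennis: 26.00
  Soccer: 36.00

Highest: Soccer (36.00)
Lowest: Football (7.00)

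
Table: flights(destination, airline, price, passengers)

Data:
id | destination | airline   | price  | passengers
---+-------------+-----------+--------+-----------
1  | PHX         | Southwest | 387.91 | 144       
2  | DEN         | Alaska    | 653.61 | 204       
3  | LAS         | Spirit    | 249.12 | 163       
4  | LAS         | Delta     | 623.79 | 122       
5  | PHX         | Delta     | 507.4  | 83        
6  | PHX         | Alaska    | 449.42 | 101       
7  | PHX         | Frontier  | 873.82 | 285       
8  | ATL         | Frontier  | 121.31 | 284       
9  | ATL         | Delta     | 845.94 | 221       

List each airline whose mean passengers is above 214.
SELECT airline, AVG(passengers)
FROM flights
GROUP BY airline
HAVING AVG(passengers) > 214

Result:
  Frontier: avg=284.50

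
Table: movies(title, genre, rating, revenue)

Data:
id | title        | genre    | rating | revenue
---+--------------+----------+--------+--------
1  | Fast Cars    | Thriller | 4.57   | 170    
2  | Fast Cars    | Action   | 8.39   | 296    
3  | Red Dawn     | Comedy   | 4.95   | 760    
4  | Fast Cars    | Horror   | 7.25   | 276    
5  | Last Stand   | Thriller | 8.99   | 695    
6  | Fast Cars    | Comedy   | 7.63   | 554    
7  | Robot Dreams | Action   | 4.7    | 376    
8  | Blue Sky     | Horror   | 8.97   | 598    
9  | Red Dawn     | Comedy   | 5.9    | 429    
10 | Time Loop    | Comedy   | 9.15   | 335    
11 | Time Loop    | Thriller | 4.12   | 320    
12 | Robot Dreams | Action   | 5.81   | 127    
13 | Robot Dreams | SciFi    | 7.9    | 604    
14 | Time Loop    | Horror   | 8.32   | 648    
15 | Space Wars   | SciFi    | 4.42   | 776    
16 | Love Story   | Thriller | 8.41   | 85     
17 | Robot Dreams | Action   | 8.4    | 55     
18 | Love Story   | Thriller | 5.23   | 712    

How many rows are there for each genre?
SELECT genre, COUNT(*) as count
FROM movies
GROUP BY genre

Result:
  Action: 4
  Comedy: 4
  Horror: 3
  SciFi: 2
  Thriller: 5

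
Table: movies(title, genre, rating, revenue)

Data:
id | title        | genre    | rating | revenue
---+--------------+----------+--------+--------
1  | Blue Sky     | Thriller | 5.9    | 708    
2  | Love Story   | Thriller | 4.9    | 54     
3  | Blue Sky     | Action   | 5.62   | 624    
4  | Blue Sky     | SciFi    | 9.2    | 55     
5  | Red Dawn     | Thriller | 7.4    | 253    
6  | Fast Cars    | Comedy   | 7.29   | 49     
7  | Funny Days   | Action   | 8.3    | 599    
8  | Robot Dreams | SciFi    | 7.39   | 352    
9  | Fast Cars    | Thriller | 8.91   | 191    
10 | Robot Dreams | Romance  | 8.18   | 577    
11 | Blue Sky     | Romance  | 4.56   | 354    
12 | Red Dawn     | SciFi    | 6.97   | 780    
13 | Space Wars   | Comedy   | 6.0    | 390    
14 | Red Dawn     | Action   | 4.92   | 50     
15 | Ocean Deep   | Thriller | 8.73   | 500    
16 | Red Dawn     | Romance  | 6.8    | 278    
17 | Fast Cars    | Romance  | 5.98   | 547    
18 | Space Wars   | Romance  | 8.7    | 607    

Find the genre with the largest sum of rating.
SELECT genre, SUM(rating) as val
FROM movies
GROUP BY genre
ORDER BY val DESC
LIMIT 1

Result: Thriller with sum(rating) = 35.84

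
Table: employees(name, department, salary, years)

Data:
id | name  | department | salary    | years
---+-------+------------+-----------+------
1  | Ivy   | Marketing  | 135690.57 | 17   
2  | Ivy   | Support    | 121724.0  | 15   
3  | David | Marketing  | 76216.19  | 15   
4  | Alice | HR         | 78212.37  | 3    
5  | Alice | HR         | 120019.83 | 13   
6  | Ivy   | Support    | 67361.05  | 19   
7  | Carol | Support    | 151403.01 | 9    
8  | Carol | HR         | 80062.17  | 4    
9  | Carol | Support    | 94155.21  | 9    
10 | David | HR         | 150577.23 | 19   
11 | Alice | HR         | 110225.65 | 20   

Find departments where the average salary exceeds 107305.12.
SELECT department, AVG(salary)
FROM employees
GROUP BY department
HAVING AVG(salary) > 107305.12

Result:
  HR: avg=107819.45
  Support: avg=108660.82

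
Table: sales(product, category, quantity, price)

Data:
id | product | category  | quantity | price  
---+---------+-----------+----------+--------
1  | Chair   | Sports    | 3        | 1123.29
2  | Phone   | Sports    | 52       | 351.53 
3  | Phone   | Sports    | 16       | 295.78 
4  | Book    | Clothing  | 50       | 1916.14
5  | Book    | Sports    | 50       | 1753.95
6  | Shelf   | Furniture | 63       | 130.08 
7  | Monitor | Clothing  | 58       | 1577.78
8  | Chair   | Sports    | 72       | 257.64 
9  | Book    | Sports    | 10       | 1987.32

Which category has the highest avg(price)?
SELECT category, AVG(price) as val
FROM sales
GROUP BY category
ORDER BY val DESC
LIMIT 1

Result: Clothing with avg(price) = 1746.96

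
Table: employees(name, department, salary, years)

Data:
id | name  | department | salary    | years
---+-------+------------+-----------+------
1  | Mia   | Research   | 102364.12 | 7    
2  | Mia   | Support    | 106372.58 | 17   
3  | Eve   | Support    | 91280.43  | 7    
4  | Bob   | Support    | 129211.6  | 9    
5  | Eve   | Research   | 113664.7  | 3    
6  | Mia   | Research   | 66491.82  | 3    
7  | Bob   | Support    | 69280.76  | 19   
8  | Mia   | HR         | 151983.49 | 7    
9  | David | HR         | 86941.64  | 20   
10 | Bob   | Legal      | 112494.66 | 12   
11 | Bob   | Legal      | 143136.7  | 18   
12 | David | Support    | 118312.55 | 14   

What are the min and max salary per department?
SELECT department, MIN(salary), MAX(salary)
FROM employees
GROUP BY department

Result:
  HR: min=86941.64, max=151983.49
  Legal: min=112494.66, max=143136.70
  Research: min=66491.82, max=113664.70
  Support: min=69280.76, max=129211.60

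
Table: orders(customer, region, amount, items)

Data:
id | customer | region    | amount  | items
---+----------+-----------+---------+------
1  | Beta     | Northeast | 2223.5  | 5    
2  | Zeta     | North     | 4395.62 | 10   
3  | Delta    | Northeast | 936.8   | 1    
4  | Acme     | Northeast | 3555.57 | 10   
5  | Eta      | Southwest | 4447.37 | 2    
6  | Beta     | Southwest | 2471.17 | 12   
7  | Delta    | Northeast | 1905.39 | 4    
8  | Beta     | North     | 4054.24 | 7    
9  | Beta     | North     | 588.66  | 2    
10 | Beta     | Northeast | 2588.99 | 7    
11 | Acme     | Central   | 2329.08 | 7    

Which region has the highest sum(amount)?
SELECT region, SUM(amount) as val
FROM orders
GROUP BY region
ORDER BY val DESC
LIMIT 1

Result: Northeast with sum(amount) = 11210.25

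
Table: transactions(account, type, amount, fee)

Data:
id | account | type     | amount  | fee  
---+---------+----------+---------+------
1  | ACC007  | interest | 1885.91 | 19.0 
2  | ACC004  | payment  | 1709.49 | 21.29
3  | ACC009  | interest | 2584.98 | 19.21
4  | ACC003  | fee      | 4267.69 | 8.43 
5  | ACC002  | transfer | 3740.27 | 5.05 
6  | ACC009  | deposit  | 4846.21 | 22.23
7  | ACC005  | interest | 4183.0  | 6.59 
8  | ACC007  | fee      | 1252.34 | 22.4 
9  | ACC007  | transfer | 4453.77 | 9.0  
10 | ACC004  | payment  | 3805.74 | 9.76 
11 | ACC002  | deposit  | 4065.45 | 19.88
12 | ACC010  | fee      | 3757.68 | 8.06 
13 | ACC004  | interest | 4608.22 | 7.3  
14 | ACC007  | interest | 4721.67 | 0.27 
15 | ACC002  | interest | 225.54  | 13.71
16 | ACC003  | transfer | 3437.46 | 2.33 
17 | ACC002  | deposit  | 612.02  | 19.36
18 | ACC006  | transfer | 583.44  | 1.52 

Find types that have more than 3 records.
SELECT type, COUNT(*) as cnt
FROM transactions
GROUP BY type
HAVING COUNT(*) > 3

Result:
  interest: 6
  transfer: 4

Note: HAVING filters groups after aggregation, WHERE filters rows before.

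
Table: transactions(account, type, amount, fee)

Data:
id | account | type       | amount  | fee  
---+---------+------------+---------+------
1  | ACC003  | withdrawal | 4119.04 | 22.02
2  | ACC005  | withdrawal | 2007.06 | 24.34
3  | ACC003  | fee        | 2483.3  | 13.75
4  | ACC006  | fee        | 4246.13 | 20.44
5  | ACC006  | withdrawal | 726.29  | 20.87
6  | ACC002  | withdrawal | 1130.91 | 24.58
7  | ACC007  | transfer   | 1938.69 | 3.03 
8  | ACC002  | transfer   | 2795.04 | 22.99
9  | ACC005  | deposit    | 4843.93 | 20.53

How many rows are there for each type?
SELECT type, COUNT(*) as count
FROM transactions
GROUP BY type

Result:
  deposit: 1
  fee: 2
  transfer: 2
  withdrawal: 4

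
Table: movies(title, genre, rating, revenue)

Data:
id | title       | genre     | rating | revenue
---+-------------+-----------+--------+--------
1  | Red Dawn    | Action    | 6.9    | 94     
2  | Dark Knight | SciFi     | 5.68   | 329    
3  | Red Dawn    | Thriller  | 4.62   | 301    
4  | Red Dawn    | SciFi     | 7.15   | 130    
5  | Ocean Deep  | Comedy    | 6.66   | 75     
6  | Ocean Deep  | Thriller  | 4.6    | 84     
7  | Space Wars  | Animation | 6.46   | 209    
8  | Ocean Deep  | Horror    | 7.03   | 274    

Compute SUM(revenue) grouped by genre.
SELECT genre, SUM(revenue) as result
FROM movies
GROUP BY genre

Result:
  Action: 94
  Animation: 209
  Comedy: 75
  Horror: 274
  SciFi: 459
  Thriller: 385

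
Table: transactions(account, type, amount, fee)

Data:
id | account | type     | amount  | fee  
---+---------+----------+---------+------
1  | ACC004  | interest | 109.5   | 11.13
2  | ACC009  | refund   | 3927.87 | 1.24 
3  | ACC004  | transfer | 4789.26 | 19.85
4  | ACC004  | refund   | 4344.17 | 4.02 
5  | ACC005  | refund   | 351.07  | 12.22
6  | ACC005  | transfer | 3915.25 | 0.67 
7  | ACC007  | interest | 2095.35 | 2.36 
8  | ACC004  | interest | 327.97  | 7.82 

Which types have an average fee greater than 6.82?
SELECT type, AVG(fee)
FROM transactions
GROUP BY type
HAVING AVG(fee) > 6.82

Result:
  interest: avg=7.10
  transfer: avg=10.26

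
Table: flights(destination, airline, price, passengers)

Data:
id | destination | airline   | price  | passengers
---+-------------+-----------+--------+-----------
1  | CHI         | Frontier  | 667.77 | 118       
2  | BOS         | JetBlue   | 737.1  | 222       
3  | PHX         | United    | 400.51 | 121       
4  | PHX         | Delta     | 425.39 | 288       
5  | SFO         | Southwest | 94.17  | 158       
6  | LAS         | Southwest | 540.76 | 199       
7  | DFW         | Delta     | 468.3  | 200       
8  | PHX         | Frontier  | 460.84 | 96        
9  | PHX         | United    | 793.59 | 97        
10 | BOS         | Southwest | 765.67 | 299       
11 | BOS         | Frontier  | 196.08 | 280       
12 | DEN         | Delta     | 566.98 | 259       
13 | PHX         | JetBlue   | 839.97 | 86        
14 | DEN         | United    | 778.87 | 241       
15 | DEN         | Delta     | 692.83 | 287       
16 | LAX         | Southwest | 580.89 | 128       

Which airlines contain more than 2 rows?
SELECT airline, COUNT(*) as cnt
FROM flights
GROUP BY airline
HAVING COUNT(*) > 2

Result:
  Delta: 4
  Frontier: 3
  Southwest: 4
  United: 3

Note: HAVING filters groups after aggregation, WHERE filters rows before.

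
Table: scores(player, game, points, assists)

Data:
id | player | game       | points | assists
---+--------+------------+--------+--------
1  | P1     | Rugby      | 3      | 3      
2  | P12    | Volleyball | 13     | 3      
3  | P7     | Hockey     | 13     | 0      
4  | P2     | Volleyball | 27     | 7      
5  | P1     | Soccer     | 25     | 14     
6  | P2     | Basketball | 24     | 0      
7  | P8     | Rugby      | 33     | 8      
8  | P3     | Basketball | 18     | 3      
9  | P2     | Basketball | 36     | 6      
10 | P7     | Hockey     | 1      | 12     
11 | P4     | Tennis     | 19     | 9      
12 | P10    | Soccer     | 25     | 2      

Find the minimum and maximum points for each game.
SELECT game, MIN(points), MAX(points)
FROM scores
GROUP BY game

Result:
  Basketball: min=18, max=36
  Hockey: min=1, max=13
  Rugby: min=3, max=33
  Soccer: min=25, max=25
  Tennis: min=19, max=19
  Volleyball: min=13, max=27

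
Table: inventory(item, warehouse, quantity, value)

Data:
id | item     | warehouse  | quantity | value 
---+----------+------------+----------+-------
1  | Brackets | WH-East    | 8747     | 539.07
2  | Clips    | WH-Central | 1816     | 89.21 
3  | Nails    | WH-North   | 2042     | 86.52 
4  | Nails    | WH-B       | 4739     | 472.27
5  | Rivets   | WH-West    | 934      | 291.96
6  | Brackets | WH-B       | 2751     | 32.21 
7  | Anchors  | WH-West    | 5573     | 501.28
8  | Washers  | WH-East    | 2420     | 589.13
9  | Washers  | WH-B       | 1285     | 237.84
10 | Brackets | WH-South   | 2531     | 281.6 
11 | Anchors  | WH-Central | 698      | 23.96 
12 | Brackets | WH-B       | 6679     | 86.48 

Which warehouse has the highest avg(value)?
SELECT warehouse, AVG(value) as val
FROM inventory
GROUP BY warehouse
ORDER BY val DESC
LIMIT 1

Result: WH-East with avg(value) = 564.10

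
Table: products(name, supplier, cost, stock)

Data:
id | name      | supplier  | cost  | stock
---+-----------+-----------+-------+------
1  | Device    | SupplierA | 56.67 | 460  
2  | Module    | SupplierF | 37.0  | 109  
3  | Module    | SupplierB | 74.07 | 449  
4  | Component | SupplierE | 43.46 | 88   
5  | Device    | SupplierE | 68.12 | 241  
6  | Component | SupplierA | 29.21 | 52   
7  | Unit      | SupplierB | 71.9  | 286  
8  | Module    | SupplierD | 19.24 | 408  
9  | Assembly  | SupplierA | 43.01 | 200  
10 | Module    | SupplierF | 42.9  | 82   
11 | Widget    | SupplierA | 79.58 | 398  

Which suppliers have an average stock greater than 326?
SELECT supplier, AVG(stock)
FROM products
GROUP BY supplier
HAVING AVG(stock) > 326

Result:
  SupplierB: avg=367.50
  SupplierD: avg=408.00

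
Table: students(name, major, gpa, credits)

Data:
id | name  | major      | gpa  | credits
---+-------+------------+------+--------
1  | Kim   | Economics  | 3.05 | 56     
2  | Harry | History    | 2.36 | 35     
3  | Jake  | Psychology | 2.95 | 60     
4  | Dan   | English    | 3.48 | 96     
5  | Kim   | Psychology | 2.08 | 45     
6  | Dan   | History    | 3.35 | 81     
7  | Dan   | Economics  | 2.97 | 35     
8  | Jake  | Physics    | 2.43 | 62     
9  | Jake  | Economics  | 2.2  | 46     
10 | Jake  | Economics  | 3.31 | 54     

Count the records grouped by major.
SELECT major, COUNT(*) as count
FROM students
GROUP BY major

Result:
  Economics: 4
  English: 1
  History: 2
  Physics: 1
  Psychology: 2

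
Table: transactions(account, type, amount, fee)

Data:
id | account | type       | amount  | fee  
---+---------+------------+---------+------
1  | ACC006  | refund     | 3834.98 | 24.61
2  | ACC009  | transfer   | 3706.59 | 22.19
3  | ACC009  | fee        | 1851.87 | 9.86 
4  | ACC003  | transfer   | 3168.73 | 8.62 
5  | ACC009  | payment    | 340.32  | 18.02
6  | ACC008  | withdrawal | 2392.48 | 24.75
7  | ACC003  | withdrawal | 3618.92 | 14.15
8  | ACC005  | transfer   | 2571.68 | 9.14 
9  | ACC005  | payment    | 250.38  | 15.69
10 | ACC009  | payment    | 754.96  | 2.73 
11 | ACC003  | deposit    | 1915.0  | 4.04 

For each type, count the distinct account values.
SELECT type, COUNT(DISTINCT account)
FROM transactions
GROUP BY type

Result:
  deposit: 1 distinct
  fee: 1 distinct
  payment: 2 distinct
  refund: 1 distinct
  transfer: 3 distinct
  withdrawal: 2 distinct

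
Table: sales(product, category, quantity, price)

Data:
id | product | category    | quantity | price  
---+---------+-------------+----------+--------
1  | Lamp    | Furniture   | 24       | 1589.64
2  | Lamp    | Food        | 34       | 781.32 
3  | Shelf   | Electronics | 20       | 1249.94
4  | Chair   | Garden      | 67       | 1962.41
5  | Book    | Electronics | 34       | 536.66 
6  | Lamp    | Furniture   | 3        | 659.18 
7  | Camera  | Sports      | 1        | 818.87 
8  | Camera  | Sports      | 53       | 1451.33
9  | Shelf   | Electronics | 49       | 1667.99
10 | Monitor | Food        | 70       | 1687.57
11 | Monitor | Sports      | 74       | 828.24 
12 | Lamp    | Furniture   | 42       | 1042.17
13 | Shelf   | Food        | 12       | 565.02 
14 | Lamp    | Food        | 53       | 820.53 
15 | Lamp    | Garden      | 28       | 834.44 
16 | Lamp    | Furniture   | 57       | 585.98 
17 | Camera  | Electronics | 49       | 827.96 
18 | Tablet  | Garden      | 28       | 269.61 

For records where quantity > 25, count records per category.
SELECT category, COUNT(*)
FROM sales
WHERE quantity > 25
GROUP BY category

Note: WHERE filters rows before grouping.

Result:
  Electronics: 3
  Food: 3
  Furniture: 2
  Garden: 3
  Sports: 2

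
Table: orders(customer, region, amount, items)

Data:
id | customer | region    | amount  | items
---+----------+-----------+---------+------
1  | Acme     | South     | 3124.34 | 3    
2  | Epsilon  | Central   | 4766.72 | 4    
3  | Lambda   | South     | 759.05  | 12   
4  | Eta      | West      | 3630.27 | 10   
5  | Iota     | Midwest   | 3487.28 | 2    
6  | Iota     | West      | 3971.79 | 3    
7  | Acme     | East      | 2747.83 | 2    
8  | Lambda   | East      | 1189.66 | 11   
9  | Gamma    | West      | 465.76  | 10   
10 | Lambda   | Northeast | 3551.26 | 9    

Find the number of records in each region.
SELECT region, COUNT(*) as count
FROM orders
GROUP BY region

Result:
  Central: 1
  East: 2
  Midwest: 1
  Northeast: 1
  South: 2
  West: 3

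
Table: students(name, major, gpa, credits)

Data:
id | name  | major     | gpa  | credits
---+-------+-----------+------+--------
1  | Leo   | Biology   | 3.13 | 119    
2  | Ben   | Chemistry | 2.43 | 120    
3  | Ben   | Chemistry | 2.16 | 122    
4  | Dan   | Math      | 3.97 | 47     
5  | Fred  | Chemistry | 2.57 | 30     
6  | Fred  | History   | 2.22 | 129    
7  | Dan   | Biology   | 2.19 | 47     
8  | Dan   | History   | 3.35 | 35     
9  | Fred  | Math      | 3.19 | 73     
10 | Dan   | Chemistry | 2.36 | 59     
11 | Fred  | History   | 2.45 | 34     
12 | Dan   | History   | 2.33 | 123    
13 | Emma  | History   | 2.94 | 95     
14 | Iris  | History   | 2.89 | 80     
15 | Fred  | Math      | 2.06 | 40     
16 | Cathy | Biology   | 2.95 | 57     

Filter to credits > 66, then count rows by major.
SELECT major, COUNT(*)
FROM students
WHERE credits > 66
GROUP BY major

Note: WHERE filters rows before grouping.

Result:
  Biology: 1
  Chemistry: 2
  History: 4
  Math: 1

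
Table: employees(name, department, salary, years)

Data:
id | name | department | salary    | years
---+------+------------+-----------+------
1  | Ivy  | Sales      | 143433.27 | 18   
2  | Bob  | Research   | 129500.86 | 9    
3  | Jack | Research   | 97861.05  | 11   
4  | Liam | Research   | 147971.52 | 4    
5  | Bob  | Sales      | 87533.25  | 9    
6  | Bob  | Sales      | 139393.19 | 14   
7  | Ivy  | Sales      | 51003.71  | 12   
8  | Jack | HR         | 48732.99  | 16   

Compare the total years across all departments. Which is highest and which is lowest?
SELECT department, SUM(years)
FROM employees
GROUP BY department
ORDER BY SUM(years)

All groups:
  HR: 16
  Research: 24
  Sales: 53

Highest: Sales (53)
Lowest: HR (16)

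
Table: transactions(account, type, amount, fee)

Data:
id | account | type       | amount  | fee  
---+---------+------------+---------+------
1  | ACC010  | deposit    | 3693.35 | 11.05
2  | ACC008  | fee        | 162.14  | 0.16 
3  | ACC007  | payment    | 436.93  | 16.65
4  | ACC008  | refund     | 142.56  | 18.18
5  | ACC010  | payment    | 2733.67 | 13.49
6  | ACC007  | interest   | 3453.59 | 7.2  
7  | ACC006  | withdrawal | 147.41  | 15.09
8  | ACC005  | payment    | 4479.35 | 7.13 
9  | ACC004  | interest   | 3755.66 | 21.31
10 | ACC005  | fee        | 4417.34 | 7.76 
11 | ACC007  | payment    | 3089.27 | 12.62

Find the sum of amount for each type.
SELECT type, SUM(amount) as result
FROM transactions
GROUP BY type

Result:
  deposit: 3693.35
  fee: 4579.48
  interest: 7209.25
  payment: 10739.22
  refund: 142.56
  withdrawal: 147.41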